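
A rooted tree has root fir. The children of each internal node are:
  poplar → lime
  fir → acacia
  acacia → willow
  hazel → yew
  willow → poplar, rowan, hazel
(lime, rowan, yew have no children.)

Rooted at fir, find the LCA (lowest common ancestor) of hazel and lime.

willow

hazel's ancestor chain is hazel, willow, acacia, fir and lime's is lime, poplar, willow, acacia, fir; they first meet at willow.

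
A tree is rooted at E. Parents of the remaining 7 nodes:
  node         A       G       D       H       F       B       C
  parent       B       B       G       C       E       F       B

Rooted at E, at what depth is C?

Path from E to C: E–F–B–C, which has 3 edges.

3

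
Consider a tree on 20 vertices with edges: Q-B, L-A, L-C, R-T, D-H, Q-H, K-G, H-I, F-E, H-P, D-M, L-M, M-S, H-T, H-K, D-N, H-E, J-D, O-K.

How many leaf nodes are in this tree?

12

Exactly 12 nodes have a single neighbour: A, B, C, F, G, I, J, N, O, P, R, S.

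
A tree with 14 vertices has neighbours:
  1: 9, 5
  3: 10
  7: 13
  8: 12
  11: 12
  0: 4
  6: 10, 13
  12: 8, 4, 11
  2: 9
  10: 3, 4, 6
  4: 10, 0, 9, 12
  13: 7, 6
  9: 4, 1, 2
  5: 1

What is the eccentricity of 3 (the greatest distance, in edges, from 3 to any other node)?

5

A farthest node from 3 is 5.
The path 3 – 10 – 4 – 9 – 1 – 5 has 5 edges.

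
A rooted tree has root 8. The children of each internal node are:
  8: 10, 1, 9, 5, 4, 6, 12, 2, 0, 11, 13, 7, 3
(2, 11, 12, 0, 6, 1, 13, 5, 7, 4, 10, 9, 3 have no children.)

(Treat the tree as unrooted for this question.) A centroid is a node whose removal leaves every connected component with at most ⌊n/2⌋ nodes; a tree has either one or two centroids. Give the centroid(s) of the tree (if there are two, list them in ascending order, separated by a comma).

If 8 is removed the pieces have sizes 1, 1, 1, 1, 1, 1, 1, 1, 1, 1, 1, 1, 1, all ≤ ⌊14/2⌋ = 7.
Every other node leaves some component of size > 7, so the centroid is unique.

8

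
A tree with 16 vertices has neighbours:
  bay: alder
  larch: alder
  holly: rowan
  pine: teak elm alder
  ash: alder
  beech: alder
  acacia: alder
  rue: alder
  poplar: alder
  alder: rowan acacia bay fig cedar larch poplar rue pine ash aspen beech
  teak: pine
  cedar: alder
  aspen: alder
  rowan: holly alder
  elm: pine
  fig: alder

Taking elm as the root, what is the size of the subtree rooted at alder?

13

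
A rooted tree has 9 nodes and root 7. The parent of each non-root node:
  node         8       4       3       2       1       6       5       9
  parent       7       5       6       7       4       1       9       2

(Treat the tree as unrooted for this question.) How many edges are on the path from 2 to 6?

5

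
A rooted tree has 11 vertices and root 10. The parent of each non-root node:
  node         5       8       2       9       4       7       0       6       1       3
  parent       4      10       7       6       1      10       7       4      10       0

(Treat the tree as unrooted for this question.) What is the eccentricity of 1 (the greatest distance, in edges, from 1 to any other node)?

4

A farthest node from 1 is 3.
The path 1 – 10 – 7 – 0 – 3 has 4 edges.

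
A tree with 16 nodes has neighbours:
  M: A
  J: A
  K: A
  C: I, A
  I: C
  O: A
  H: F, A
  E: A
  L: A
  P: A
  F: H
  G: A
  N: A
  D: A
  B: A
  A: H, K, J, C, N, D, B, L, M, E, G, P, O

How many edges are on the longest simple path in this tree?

BFS from I reaches F last, at distance 4; BFS from F confirms no node is farther.
Path: I-C-A-H-F.

4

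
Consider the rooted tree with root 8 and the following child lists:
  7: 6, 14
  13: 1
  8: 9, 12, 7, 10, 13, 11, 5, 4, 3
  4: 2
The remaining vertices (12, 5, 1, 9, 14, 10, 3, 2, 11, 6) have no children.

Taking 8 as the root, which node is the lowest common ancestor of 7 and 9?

8

Ancestors of 7 (toward the root): 7, 8.
Ancestors of 9: 9, 8.
The deepest node appearing in both lists is 8.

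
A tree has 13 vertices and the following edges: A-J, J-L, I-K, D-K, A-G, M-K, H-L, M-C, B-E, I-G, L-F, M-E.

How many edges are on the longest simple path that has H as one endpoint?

9

The node farthest from H is B, via H–L–J–A–G–I–K–M–E–B — 9 edges.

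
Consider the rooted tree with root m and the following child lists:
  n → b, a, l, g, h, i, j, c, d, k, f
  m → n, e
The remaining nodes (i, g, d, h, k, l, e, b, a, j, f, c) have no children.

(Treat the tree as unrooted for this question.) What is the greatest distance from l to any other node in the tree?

The node farthest from l is e, via l – n – m – e — 3 edges.

3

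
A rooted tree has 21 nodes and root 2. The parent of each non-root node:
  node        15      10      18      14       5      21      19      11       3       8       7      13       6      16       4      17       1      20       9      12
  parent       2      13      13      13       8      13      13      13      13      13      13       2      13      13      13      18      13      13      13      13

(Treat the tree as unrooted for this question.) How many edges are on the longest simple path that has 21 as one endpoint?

3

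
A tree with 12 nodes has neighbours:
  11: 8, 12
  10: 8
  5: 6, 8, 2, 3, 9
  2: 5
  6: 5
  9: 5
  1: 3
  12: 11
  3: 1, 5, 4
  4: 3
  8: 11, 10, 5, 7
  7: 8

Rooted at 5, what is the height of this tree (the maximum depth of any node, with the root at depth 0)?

3

12 sits deepest: 5 → 8 → 11 → 12 — 3 edges from the root.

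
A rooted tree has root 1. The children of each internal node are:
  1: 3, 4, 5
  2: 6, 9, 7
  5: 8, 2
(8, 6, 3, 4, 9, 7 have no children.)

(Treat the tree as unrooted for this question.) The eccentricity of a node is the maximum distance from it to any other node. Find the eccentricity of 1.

Distances from 1 peak at 3, attained at 9 (7, 6 also at distance 3).
1–5–2–9

3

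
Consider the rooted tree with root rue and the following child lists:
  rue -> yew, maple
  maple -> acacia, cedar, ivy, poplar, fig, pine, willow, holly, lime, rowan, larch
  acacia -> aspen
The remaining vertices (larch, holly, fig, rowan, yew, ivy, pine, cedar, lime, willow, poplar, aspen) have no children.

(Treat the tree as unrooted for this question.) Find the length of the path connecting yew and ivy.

3

Walking from yew: yew – rue – maple – ivy. Length 3.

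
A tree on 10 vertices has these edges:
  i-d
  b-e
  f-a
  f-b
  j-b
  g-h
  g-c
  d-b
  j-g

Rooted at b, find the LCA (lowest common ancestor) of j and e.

b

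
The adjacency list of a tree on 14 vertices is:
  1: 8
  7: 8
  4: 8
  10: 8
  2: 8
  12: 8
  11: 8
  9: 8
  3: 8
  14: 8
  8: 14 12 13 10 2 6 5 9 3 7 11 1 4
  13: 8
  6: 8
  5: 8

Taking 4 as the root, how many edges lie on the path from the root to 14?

4–8–14 — 2 edges.

2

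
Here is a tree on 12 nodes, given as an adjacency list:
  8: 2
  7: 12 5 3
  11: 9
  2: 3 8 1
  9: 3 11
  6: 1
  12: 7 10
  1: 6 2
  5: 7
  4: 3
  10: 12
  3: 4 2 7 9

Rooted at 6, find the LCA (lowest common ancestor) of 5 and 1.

1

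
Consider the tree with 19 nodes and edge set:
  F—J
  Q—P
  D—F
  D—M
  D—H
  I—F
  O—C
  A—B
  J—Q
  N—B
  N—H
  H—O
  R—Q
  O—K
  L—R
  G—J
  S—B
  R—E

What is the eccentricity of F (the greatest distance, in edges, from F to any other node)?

Distances from F peak at 5, attained at A (S also at distance 5).
F-D-H-N-B-A

5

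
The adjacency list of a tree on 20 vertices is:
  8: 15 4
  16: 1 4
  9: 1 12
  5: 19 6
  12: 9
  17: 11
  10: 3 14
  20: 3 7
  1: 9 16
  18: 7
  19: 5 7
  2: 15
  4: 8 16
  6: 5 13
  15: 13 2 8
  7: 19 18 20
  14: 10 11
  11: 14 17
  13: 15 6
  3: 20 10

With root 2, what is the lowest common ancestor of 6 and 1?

Ancestors of 6 (toward the root): 6, 13, 15, 2.
Ancestors of 1: 1, 16, 4, 8, 15, 2.
The deepest node appearing in both lists is 15.

15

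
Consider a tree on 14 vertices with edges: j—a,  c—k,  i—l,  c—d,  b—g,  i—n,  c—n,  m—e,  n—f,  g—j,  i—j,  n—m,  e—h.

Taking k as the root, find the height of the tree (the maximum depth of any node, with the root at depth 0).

6

The longest root-to-leaf path is k–c–n–i–j–g–b (6 edges).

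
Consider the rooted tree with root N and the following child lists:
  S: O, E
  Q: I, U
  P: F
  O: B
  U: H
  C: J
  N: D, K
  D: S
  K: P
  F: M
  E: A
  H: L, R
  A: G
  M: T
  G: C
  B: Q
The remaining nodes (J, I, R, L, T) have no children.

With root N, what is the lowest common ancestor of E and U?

E's ancestor chain is E, S, D, N and U's is U, Q, B, O, S, D, N; they first meet at S.

S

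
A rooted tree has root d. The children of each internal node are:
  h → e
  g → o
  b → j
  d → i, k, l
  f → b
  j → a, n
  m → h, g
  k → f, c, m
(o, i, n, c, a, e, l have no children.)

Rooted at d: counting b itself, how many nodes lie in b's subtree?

4

Descendants of b (including itself): b, j, n, a. That's 4.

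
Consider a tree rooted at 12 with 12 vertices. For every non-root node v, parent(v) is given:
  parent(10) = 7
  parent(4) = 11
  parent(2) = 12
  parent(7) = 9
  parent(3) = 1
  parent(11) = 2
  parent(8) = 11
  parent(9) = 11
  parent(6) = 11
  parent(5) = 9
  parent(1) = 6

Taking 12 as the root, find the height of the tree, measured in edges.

3 sits deepest: 12 – 2 – 11 – 6 – 1 – 3 — 5 edges from the root.

5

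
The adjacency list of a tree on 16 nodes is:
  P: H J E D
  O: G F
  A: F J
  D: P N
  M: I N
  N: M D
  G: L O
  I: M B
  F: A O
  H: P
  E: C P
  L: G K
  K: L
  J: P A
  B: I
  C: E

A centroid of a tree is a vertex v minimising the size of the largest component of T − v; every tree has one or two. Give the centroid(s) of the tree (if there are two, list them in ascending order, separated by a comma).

Removing P splits the tree into components of sizes 7, 5, 2, 1; the largest is 7 ≤ ⌊16/2⌋ = 8.
Every other node leaves some component of size > 8, so the centroid is unique.

P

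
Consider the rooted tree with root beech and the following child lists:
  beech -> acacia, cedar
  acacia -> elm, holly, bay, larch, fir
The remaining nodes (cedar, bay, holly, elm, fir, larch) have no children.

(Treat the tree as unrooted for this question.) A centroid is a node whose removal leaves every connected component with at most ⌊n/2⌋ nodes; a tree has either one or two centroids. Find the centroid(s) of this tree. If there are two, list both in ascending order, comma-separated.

If acacia is removed the pieces have sizes 2, 1, 1, 1, 1, 1, all ≤ ⌊8/2⌋ = 4.
No neighbour of acacia does as well, so acacia is the unique centroid.

acacia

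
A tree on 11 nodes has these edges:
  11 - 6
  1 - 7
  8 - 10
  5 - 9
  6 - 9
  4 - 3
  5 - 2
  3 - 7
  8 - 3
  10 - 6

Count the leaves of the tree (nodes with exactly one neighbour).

Degree-1 nodes: 1, 2, 4, 11 — 4 of them.

4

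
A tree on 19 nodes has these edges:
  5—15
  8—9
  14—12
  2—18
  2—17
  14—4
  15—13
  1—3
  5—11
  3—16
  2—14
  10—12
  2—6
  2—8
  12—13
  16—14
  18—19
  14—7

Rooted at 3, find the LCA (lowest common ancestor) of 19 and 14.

14

19's ancestor chain is 19, 18, 2, 14, 16, 3 and 14's is 14, 16, 3; they first meet at 14.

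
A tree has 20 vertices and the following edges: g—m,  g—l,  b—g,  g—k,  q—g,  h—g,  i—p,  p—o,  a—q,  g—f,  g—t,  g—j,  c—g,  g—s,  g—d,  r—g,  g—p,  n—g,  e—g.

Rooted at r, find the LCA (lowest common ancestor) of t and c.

t's ancestor chain is t, g, r and c's is c, g, r; they first meet at g.

g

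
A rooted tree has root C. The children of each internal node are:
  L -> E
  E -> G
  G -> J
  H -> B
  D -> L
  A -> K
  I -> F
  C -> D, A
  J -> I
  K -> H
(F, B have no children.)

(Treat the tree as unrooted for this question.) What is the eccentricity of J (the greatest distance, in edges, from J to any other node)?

9

The node farthest from J is B, via J–G–E–L–D–C–A–K–H–B — 9 edges.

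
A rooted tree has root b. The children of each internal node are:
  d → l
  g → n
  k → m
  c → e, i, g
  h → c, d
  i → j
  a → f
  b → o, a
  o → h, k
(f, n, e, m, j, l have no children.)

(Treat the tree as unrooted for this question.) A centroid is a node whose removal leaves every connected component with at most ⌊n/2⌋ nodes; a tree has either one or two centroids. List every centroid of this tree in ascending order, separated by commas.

h

Removing h splits the tree into components of sizes 6, 6, 2; the largest is 6 ≤ ⌊15/2⌋ = 7.
No neighbour of h does as well, so h is the unique centroid.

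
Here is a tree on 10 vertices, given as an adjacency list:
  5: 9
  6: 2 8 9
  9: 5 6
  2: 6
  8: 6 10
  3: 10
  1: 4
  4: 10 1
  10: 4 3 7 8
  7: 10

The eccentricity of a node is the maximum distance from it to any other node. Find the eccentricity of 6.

4

Distances from 6 peak at 4, attained at 1.
6-8-10-4-1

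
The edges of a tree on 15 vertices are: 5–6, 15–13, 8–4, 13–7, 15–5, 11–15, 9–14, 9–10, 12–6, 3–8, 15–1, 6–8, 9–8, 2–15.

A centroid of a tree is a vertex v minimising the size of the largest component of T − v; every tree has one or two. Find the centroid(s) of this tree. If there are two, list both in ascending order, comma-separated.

6

Removing 6 splits the tree into components of sizes 7, 6, 1; the largest is 7 ≤ ⌊15/2⌋ = 7.
No neighbour of 6 does as well, so 6 is the unique centroid.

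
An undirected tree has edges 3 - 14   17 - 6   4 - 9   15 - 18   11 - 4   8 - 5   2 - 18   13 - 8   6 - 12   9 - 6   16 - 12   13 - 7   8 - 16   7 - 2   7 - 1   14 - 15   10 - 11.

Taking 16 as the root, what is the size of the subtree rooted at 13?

8

Descendants of 13 (including itself): 13, 7, 2, 1, 18, 15, 14, 3. That's 8.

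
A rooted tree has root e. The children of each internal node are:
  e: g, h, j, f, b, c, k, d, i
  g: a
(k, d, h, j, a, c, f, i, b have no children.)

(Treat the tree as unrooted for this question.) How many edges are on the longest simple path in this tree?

BFS from a reaches f last, at distance 3; BFS from f confirms no node is farther.
Path: a-g-e-f.

3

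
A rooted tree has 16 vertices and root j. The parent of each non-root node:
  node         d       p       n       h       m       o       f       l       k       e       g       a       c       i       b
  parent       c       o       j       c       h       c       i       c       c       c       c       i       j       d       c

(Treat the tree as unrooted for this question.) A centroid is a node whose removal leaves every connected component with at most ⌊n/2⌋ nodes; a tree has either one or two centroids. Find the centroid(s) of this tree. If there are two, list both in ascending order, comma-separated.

If c is removed the pieces have sizes 4, 2, 2, 2, 1, 1, 1, 1, 1, all ≤ ⌊16/2⌋ = 8.
Every other node leaves some component of size > 8, so the centroid is unique.

c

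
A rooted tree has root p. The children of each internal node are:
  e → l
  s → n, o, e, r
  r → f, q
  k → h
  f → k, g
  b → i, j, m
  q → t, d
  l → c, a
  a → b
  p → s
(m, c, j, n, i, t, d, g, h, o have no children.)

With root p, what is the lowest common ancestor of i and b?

b

Path i→root: i b a l e s p; path b→root: b a l e s p.
First common node: b.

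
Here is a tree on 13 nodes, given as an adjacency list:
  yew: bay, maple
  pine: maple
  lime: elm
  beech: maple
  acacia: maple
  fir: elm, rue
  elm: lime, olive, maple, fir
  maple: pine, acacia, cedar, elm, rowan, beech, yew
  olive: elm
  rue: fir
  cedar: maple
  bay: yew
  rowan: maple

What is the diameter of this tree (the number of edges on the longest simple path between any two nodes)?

A longest path is bay-yew-maple-elm-fir-rue, with 5 edges.

5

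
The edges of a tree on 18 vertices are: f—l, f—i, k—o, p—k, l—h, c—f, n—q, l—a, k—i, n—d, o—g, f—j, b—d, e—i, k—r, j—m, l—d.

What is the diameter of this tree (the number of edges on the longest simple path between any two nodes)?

Starting from g, a farthest node is q at distance 8.
One longest path: g – o – k – i – f – l – d – n – q.
So the diameter is 8.

8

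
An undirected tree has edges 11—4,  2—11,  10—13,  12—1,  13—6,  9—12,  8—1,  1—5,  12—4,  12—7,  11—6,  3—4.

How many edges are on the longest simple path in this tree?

Starting from 10, a farthest node is 5 at distance 7.
One longest path: 10 - 13 - 6 - 11 - 4 - 12 - 1 - 5.
So the diameter is 7.

7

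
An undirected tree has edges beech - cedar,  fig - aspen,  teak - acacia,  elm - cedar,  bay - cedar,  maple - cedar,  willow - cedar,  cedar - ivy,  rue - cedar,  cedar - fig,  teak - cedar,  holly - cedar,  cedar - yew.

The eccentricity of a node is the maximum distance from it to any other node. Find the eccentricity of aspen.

4

Distances from aspen peak at 4, attained at acacia.
aspen – fig – cedar – teak – acacia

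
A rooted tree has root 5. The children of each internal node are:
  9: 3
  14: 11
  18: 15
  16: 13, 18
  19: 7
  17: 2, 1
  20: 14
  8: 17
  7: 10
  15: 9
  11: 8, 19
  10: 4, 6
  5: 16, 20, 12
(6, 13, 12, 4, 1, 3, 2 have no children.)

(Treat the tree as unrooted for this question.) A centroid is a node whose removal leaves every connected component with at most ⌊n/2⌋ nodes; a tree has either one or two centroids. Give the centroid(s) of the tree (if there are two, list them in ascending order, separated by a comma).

11, 14

Removing 11 splits the tree into components of sizes 10, 5, 4; the largest is 10 ≤ ⌊20/2⌋ = 10.
Its neighbour 14 also leaves a largest component of size 10, so both are centroids.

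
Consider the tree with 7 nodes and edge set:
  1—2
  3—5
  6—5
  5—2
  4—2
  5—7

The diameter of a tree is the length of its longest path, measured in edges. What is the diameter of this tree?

3

BFS from 4 reaches 3 last, at distance 3; BFS from 3 confirms no node is farther.
Path: 4–2–5–3.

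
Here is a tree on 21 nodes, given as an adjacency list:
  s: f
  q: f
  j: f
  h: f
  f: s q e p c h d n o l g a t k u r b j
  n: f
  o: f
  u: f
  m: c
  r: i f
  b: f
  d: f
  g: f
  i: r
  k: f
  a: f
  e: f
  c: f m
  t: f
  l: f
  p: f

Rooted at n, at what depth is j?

Climbing from j to the root: j → f → n. That's 2 steps.

2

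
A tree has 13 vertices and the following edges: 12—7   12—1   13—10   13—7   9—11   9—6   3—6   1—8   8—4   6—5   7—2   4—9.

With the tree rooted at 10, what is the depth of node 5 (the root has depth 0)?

Path from 10 to 5: 10 → 13 → 7 → 12 → 1 → 8 → 4 → 9 → 6 → 5, which has 9 edges.

9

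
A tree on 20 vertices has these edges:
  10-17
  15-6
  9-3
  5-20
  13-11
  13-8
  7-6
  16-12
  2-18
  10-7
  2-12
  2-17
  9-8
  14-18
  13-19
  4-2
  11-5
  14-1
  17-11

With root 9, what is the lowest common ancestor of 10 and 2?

17

Ancestors of 10 (toward the root): 10, 17, 11, 13, 8, 9.
Ancestors of 2: 2, 17, 11, 13, 8, 9.
The deepest node appearing in both lists is 17.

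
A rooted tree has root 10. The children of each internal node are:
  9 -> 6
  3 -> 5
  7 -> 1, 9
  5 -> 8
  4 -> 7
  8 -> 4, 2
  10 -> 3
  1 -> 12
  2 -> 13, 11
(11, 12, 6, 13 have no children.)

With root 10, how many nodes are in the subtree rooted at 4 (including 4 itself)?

6

4's subtree: {4, 7, 9, 1, 6, 12}, size 6.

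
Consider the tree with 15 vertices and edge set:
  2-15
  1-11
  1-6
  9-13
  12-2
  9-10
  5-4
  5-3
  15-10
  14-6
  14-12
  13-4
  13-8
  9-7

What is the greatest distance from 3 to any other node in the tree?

12

Distances from 3 peak at 12, attained at 11.
3 – 5 – 4 – 13 – 9 – 10 – 15 – 2 – 12 – 14 – 6 – 1 – 11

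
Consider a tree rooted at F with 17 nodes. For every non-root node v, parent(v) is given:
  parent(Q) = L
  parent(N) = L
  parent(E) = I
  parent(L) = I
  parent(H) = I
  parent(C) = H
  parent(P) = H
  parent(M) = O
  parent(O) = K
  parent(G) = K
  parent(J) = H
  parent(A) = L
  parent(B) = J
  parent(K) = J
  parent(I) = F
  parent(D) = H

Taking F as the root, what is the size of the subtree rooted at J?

6

The subtree rooted at J contains: J, K, B, G, O, M — 6 nodes.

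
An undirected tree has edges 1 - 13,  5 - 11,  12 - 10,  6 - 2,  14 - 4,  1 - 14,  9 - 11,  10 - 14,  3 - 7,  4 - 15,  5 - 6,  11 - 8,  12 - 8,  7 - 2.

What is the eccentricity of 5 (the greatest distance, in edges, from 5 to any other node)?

A farthest node from 5 is 15 (13 also at distance 7).
The path 5-11-8-12-10-14-4-15 has 7 edges.

7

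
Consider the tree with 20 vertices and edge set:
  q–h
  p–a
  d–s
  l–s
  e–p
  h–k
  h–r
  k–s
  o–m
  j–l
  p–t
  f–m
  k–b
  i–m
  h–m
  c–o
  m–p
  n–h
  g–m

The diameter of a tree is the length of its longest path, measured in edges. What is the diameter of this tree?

BFS from j reaches e last, at distance 7; BFS from e confirms no node is farther.
Path: j - l - s - k - h - m - p - e.

7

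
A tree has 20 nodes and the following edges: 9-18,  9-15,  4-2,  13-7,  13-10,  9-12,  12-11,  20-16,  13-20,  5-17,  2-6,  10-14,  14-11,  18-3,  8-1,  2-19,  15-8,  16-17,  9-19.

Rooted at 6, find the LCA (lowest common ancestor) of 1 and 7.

9

Path 1→root: 1 8 15 9 19 2 6; path 7→root: 7 13 10 14 11 12 9 19 2 6.
First common node: 9.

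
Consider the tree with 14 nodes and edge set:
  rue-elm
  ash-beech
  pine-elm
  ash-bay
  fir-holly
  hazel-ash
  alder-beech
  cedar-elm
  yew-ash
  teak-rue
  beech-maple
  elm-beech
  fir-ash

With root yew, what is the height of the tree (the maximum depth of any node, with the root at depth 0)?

5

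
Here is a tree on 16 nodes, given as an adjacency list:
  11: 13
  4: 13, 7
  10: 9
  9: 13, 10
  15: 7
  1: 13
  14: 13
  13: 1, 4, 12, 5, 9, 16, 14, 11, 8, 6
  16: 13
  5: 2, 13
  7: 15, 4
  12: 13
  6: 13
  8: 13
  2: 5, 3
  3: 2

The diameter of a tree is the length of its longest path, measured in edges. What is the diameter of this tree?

6

BFS from 15 reaches 3 last, at distance 6; BFS from 3 confirms no node is farther.
Path: 15-7-4-13-5-2-3.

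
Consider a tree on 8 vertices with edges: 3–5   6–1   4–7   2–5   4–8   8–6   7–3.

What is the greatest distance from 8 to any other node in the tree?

5

The node farthest from 8 is 2, via 8 – 4 – 7 – 3 – 5 – 2 — 5 edges.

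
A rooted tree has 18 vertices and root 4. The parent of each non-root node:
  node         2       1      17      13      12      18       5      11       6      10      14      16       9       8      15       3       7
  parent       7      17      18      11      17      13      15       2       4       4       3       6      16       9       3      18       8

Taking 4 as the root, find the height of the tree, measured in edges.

A deepest node is 5, reached by 4-6-16-9-8-7-2-11-13-18-3-15-5.
That path has 12 edges, so the height is 12.

12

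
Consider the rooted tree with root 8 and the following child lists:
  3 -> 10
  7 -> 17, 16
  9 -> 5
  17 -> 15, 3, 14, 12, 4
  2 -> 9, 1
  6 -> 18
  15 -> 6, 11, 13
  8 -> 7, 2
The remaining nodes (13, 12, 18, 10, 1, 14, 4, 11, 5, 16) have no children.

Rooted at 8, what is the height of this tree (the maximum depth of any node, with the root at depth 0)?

5

The longest root-to-leaf path is 8–7–17–15–6–18 (5 edges).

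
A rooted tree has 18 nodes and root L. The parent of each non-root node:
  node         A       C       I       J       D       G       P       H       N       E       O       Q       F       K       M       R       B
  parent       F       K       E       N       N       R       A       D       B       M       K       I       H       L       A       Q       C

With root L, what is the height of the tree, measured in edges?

A deepest node is G, reached by L–K–C–B–N–D–H–F–A–M–E–I–Q–R–G.
That path has 14 edges, so the height is 14.

14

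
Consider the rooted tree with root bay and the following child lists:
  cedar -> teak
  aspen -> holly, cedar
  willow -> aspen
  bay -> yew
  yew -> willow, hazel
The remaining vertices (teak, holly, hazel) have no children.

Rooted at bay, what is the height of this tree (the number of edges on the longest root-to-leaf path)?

5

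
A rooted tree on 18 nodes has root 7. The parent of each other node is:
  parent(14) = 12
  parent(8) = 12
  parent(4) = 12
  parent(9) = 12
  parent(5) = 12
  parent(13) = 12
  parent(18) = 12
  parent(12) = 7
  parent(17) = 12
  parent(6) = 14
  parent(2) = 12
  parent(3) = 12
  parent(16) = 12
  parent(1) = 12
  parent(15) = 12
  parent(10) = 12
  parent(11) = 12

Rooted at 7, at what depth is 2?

7 – 12 – 2 — 2 edges.

2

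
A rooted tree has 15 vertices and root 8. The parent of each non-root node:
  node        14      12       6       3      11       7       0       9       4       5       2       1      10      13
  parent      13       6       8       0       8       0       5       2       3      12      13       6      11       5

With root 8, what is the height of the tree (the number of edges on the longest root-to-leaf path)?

A deepest node is 9, reached by 8 – 6 – 12 – 5 – 13 – 2 – 9.
That path has 6 edges, so the height is 6.

6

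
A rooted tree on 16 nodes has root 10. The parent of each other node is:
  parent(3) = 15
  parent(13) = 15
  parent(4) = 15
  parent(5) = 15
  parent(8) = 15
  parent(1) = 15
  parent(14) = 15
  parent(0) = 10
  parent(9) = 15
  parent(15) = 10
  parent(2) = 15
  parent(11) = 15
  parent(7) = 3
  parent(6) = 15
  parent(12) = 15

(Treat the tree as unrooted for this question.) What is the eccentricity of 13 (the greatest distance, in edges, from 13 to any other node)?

3

Distances from 13 peak at 3, attained at 7 (0 also at distance 3).
13-15-3-7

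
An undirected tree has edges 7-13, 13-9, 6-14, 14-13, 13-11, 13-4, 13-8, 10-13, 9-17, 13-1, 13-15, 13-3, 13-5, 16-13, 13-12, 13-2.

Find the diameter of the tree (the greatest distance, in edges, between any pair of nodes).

BFS from 6 reaches 17 last, at distance 4; BFS from 17 confirms no node is farther.
Path: 6 - 14 - 13 - 9 - 17.

4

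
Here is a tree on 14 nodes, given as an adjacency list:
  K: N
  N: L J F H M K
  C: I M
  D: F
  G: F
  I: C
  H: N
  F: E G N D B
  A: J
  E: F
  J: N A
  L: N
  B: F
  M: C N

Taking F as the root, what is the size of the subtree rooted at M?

The subtree rooted at M contains: M, C, I — 3 nodes.

3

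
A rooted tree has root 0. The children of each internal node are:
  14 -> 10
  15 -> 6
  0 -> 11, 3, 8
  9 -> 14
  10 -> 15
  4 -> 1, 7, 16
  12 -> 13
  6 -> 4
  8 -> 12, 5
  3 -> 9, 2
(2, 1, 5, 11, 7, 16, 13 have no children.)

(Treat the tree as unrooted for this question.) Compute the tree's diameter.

11

BFS from 13 reaches 1 last, at distance 11; BFS from 1 confirms no node is farther.
Path: 13–12–8–0–3–9–14–10–15–6–4–1.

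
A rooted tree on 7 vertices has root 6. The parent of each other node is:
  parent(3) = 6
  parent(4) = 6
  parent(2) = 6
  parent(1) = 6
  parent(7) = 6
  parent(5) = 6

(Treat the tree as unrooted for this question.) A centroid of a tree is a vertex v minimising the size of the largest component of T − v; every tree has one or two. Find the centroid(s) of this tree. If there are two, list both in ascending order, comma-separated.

6

If 6 is removed the pieces have sizes 1, 1, 1, 1, 1, 1, all ≤ ⌊7/2⌋ = 3.
No neighbour of 6 does as well, so 6 is the unique centroid.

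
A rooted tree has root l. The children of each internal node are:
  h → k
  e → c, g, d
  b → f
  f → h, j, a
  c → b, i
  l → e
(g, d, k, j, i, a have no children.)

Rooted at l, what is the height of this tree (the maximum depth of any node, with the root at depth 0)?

6

A deepest node is k, reached by l → e → c → b → f → h → k.
That path has 6 edges, so the height is 6.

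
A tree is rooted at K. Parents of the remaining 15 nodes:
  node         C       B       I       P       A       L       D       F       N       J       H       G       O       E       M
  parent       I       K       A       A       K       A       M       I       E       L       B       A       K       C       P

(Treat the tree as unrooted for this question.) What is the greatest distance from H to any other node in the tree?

7

The node farthest from H is N, via H – B – K – A – I – C – E – N — 7 edges.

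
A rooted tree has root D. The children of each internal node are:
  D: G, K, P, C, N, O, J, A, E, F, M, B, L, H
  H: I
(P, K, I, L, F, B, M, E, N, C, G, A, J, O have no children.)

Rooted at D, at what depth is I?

2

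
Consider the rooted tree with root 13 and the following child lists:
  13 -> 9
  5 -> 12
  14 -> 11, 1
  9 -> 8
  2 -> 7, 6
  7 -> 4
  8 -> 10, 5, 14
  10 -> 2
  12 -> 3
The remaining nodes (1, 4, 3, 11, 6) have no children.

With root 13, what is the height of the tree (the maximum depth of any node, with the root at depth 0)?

6

The longest root-to-leaf path is 13-9-8-10-2-7-4 (6 edges).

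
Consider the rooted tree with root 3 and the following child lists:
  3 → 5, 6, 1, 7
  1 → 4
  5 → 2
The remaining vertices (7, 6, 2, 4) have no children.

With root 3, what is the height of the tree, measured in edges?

2

A deepest node is 4, reached by 3 – 1 – 4.
That path has 2 edges, so the height is 2.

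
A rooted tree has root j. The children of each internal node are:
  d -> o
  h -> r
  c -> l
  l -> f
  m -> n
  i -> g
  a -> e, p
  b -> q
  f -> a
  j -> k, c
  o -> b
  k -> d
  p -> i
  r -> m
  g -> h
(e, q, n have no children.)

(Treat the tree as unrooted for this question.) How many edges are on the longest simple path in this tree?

16

Starting from q, a farthest node is n at distance 16.
One longest path: q - b - o - d - k - j - c - l - f - a - p - i - g - h - r - m - n.
So the diameter is 16.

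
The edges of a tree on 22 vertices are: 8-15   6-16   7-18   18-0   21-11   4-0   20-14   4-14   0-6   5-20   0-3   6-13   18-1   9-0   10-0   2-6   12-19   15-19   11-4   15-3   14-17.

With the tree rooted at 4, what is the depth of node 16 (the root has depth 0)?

3

Path from 4 to 16: 4 – 0 – 6 – 16, which has 3 edges.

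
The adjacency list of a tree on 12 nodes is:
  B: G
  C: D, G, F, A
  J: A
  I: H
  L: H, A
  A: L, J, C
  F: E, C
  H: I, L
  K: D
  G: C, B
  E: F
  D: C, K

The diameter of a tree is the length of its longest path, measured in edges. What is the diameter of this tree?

BFS from I reaches K last, at distance 6; BFS from K confirms no node is farther.
Path: I – H – L – A – C – D – K.

6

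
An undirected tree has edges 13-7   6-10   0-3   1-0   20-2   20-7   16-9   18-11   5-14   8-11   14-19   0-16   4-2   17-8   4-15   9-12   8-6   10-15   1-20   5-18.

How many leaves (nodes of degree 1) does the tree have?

Exactly 5 nodes have a single neighbour: 3, 12, 13, 17, 19.

5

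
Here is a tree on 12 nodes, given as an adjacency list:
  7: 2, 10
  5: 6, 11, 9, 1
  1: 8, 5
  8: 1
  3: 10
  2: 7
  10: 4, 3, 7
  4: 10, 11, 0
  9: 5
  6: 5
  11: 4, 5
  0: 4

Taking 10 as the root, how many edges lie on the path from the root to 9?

4

Climbing from 9 to the root: 9–5–11–4–10. That's 4 steps.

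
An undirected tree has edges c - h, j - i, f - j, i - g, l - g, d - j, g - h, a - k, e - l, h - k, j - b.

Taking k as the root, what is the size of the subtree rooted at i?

5

i's subtree: {i, j, d, f, b}, size 5.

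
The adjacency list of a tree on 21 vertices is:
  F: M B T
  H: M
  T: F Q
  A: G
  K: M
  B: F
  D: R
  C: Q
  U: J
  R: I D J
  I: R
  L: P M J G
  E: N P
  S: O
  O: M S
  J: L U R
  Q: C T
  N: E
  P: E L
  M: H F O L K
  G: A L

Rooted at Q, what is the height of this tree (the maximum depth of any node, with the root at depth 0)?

7

A deepest node is N, reached by Q-T-F-M-L-P-E-N.
That path has 7 edges, so the height is 7.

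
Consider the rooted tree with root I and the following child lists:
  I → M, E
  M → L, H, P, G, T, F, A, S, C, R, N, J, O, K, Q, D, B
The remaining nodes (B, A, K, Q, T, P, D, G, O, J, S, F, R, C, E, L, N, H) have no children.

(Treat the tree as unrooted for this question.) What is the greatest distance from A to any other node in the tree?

3

Distances from A peak at 3, attained at E.
A-M-I-E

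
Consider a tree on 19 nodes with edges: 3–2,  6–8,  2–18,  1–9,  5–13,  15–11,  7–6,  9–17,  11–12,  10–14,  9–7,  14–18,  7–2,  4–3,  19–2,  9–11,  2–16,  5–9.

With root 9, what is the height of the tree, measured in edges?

The longest root-to-leaf path is 9 → 7 → 2 → 18 → 14 → 10 (5 edges).

5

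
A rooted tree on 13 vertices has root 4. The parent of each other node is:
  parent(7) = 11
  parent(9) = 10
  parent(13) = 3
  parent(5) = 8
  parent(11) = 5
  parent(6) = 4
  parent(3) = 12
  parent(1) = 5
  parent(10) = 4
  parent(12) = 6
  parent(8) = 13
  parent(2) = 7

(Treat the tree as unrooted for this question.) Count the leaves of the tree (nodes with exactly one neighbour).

The leaves are 1, 2, 9.
That is 3 leaves.

3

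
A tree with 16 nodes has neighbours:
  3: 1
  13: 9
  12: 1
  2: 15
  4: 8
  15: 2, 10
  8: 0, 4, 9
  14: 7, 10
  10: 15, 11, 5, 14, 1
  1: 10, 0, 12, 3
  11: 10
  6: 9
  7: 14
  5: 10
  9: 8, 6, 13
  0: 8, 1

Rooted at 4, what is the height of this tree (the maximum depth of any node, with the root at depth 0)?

6

The longest root-to-leaf path is 4-8-0-1-10-15-2 (6 edges).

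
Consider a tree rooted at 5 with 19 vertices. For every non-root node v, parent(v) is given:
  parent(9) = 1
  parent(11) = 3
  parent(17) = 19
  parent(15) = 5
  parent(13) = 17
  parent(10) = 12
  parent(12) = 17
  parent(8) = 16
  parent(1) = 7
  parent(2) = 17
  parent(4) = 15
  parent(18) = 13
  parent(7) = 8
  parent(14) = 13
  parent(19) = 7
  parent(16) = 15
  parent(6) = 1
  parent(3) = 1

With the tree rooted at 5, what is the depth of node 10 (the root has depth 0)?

8

Path from 5 to 10: 5–15–16–8–7–19–17–12–10, which has 8 edges.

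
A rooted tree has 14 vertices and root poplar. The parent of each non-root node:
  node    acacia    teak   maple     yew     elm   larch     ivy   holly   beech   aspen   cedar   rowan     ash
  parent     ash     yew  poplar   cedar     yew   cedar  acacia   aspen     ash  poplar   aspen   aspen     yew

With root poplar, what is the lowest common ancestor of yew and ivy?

Ancestors of yew (toward the root): yew, cedar, aspen, poplar.
Ancestors of ivy: ivy, acacia, ash, yew, cedar, aspen, poplar.
The deepest node appearing in both lists is yew.

yew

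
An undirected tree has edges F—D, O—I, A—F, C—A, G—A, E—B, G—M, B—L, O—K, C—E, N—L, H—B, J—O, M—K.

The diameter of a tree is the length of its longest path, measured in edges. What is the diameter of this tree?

10

BFS from I reaches N last, at distance 10; BFS from N confirms no node is farther.
Path: I – O – K – M – G – A – C – E – B – L – N.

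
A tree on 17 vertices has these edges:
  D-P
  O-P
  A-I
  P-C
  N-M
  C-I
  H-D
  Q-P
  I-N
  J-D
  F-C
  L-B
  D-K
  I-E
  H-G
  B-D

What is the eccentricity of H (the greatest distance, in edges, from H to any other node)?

6

Distances from H peak at 6, attained at M.
H-D-P-C-I-N-M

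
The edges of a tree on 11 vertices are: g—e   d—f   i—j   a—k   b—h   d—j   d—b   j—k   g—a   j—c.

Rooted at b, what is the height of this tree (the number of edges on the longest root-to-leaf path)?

6

e sits deepest: b – d – j – k – a – g – e — 6 edges from the root.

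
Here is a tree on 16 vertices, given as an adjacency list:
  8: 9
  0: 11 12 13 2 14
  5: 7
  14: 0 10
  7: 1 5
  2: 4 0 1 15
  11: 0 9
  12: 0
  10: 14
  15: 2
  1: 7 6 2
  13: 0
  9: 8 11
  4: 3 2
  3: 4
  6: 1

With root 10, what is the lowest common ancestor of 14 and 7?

14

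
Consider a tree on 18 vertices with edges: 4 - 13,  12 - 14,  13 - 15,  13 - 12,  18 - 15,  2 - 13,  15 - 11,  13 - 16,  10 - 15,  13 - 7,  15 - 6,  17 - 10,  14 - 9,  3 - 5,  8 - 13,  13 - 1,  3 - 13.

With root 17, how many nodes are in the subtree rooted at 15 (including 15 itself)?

15's subtree: {15, 13, 11, 6, 18, 8, 3, 12, 4, 7, 2, 16, 1, 5, 14, 9}, size 16.

16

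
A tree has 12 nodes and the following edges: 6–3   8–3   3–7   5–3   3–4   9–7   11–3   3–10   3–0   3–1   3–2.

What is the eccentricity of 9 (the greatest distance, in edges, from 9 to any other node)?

The node farthest from 9 is 8 (0, 11, 5, 2, 6, 1, 4, 10 also at distance 3), via 9–7–3–8 — 3 edges.

3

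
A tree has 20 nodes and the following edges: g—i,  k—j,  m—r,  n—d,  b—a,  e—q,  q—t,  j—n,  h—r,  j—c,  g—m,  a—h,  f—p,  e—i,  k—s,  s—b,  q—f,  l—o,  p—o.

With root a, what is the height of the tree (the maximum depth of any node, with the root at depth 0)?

The longest root-to-leaf path is a-h-r-m-g-i-e-q-f-p-o-l (11 edges).

11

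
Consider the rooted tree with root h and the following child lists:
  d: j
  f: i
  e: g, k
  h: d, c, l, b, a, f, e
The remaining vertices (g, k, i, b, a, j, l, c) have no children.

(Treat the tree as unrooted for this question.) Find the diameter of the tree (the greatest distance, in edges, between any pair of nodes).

4

BFS from j reaches g last, at distance 4; BFS from g confirms no node is farther.
Path: j - d - h - e - g.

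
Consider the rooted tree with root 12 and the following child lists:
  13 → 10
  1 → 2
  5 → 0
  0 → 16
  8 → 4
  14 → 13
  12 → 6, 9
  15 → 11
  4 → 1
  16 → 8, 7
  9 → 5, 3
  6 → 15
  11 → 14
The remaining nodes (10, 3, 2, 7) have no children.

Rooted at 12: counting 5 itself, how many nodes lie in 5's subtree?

The subtree rooted at 5 contains: 5, 0, 16, 7, 8, 4, 1, 2 — 8 nodes.

8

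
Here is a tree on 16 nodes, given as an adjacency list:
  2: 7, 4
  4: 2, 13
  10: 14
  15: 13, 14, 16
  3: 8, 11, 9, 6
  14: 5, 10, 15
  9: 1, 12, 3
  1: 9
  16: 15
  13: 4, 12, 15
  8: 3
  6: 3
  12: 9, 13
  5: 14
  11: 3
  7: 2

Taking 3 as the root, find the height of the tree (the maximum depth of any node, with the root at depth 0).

6

The longest root-to-leaf path is 3 → 9 → 12 → 13 → 15 → 14 → 10 (6 edges).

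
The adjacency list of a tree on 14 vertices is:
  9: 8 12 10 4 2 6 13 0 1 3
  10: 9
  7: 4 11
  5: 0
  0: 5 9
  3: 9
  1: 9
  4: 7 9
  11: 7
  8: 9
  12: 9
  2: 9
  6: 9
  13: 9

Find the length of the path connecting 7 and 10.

Walking from 7: 7 – 4 – 9 – 10. Length 3.

3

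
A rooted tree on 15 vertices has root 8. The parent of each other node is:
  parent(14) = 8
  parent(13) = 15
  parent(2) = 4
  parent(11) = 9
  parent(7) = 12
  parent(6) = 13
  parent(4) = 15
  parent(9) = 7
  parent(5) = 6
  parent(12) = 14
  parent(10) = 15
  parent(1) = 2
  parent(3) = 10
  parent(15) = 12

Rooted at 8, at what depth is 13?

4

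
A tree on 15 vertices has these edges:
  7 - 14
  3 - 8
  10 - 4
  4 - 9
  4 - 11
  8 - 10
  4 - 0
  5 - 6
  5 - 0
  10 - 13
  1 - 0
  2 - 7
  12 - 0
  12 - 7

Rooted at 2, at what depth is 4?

Climbing from 4 to the root: 4 → 0 → 12 → 7 → 2. That's 4 steps.

4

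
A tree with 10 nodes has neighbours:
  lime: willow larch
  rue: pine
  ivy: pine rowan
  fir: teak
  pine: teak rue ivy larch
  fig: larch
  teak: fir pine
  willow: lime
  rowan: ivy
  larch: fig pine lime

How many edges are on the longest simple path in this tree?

5

BFS from fir reaches willow last, at distance 5; BFS from willow confirms no node is farther.
Path: fir - teak - pine - larch - lime - willow.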